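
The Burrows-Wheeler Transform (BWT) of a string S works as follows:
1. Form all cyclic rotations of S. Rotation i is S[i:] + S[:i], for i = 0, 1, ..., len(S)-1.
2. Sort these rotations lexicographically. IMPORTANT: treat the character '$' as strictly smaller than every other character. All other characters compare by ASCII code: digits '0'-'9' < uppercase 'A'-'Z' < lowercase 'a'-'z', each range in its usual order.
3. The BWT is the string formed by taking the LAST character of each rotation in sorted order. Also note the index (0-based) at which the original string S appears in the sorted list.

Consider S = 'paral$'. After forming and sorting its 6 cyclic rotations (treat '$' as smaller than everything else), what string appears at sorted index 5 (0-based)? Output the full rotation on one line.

Answer: ral$pa

Derivation:
All 6 rotations (rotation i = S[i:]+S[:i]):
  rot[0] = paral$
  rot[1] = aral$p
  rot[2] = ral$pa
  rot[3] = al$par
  rot[4] = l$para
  rot[5] = $paral
Sorted (with $ < everything):
  sorted[0] = $paral
  sorted[1] = al$par
  sorted[2] = aral$p
  sorted[3] = l$para
  sorted[4] = paral$
  sorted[5] = ral$pa
sorted[5] = ral$pa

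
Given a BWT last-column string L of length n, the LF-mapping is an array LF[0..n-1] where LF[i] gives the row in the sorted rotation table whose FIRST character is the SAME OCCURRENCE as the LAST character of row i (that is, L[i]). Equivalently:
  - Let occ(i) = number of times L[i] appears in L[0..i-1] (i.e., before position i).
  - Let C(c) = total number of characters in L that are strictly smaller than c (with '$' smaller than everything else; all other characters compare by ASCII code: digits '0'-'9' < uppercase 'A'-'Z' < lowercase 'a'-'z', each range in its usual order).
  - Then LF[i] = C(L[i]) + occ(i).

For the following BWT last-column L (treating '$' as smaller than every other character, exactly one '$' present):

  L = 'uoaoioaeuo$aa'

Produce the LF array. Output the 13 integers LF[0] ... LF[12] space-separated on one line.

Char counts: '$':1, 'a':4, 'e':1, 'i':1, 'o':4, 'u':2
C (first-col start): C('$')=0, C('a')=1, C('e')=5, C('i')=6, C('o')=7, C('u')=11
L[0]='u': occ=0, LF[0]=C('u')+0=11+0=11
L[1]='o': occ=0, LF[1]=C('o')+0=7+0=7
L[2]='a': occ=0, LF[2]=C('a')+0=1+0=1
L[3]='o': occ=1, LF[3]=C('o')+1=7+1=8
L[4]='i': occ=0, LF[4]=C('i')+0=6+0=6
L[5]='o': occ=2, LF[5]=C('o')+2=7+2=9
L[6]='a': occ=1, LF[6]=C('a')+1=1+1=2
L[7]='e': occ=0, LF[7]=C('e')+0=5+0=5
L[8]='u': occ=1, LF[8]=C('u')+1=11+1=12
L[9]='o': occ=3, LF[9]=C('o')+3=7+3=10
L[10]='$': occ=0, LF[10]=C('$')+0=0+0=0
L[11]='a': occ=2, LF[11]=C('a')+2=1+2=3
L[12]='a': occ=3, LF[12]=C('a')+3=1+3=4

Answer: 11 7 1 8 6 9 2 5 12 10 0 3 4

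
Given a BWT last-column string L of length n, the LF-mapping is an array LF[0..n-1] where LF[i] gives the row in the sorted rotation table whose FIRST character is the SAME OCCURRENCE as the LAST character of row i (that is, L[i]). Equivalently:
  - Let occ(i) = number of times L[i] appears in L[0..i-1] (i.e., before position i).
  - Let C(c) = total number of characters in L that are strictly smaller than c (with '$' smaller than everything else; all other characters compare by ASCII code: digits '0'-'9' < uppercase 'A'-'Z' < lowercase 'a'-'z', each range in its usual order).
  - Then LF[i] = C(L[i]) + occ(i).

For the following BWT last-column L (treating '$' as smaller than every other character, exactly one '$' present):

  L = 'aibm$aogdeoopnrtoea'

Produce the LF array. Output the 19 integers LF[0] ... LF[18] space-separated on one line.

Char counts: '$':1, 'a':3, 'b':1, 'd':1, 'e':2, 'g':1, 'i':1, 'm':1, 'n':1, 'o':4, 'p':1, 'r':1, 't':1
C (first-col start): C('$')=0, C('a')=1, C('b')=4, C('d')=5, C('e')=6, C('g')=8, C('i')=9, C('m')=10, C('n')=11, C('o')=12, C('p')=16, C('r')=17, C('t')=18
L[0]='a': occ=0, LF[0]=C('a')+0=1+0=1
L[1]='i': occ=0, LF[1]=C('i')+0=9+0=9
L[2]='b': occ=0, LF[2]=C('b')+0=4+0=4
L[3]='m': occ=0, LF[3]=C('m')+0=10+0=10
L[4]='$': occ=0, LF[4]=C('$')+0=0+0=0
L[5]='a': occ=1, LF[5]=C('a')+1=1+1=2
L[6]='o': occ=0, LF[6]=C('o')+0=12+0=12
L[7]='g': occ=0, LF[7]=C('g')+0=8+0=8
L[8]='d': occ=0, LF[8]=C('d')+0=5+0=5
L[9]='e': occ=0, LF[9]=C('e')+0=6+0=6
L[10]='o': occ=1, LF[10]=C('o')+1=12+1=13
L[11]='o': occ=2, LF[11]=C('o')+2=12+2=14
L[12]='p': occ=0, LF[12]=C('p')+0=16+0=16
L[13]='n': occ=0, LF[13]=C('n')+0=11+0=11
L[14]='r': occ=0, LF[14]=C('r')+0=17+0=17
L[15]='t': occ=0, LF[15]=C('t')+0=18+0=18
L[16]='o': occ=3, LF[16]=C('o')+3=12+3=15
L[17]='e': occ=1, LF[17]=C('e')+1=6+1=7
L[18]='a': occ=2, LF[18]=C('a')+2=1+2=3

Answer: 1 9 4 10 0 2 12 8 5 6 13 14 16 11 17 18 15 7 3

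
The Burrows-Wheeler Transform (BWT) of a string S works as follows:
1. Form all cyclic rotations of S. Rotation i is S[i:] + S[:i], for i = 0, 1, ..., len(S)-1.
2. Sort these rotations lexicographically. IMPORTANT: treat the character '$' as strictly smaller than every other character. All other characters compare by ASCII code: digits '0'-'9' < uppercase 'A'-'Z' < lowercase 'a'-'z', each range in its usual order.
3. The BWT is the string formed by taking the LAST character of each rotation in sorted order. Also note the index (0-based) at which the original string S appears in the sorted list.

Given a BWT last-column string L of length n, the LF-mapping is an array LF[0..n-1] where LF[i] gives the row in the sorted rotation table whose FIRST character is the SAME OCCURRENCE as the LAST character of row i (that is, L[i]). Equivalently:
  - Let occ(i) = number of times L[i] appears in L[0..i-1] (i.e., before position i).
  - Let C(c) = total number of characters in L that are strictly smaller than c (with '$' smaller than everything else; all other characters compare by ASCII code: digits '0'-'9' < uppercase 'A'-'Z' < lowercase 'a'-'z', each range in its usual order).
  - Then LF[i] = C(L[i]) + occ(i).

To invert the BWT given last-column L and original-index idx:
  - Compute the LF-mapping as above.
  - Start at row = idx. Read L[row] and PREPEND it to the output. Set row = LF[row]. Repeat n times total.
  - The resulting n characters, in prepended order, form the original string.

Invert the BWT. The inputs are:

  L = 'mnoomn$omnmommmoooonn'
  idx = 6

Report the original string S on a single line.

Answer: mommnnmnooonooomomnm$

Derivation:
LF mapping: 1 8 13 14 2 9 0 15 3 10 4 16 5 6 7 17 18 19 20 11 12
Walk LF starting at row 6, prepending L[row]:
  step 1: row=6, L[6]='$', prepend. Next row=LF[6]=0
  step 2: row=0, L[0]='m', prepend. Next row=LF[0]=1
  step 3: row=1, L[1]='n', prepend. Next row=LF[1]=8
  step 4: row=8, L[8]='m', prepend. Next row=LF[8]=3
  step 5: row=3, L[3]='o', prepend. Next row=LF[3]=14
  step 6: row=14, L[14]='m', prepend. Next row=LF[14]=7
  step 7: row=7, L[7]='o', prepend. Next row=LF[7]=15
  step 8: row=15, L[15]='o', prepend. Next row=LF[15]=17
  step 9: row=17, L[17]='o', prepend. Next row=LF[17]=19
  step 10: row=19, L[19]='n', prepend. Next row=LF[19]=11
  step 11: row=11, L[11]='o', prepend. Next row=LF[11]=16
  step 12: row=16, L[16]='o', prepend. Next row=LF[16]=18
  step 13: row=18, L[18]='o', prepend. Next row=LF[18]=20
  step 14: row=20, L[20]='n', prepend. Next row=LF[20]=12
  step 15: row=12, L[12]='m', prepend. Next row=LF[12]=5
  step 16: row=5, L[5]='n', prepend. Next row=LF[5]=9
  step 17: row=9, L[9]='n', prepend. Next row=LF[9]=10
  step 18: row=10, L[10]='m', prepend. Next row=LF[10]=4
  step 19: row=4, L[4]='m', prepend. Next row=LF[4]=2
  step 20: row=2, L[2]='o', prepend. Next row=LF[2]=13
  step 21: row=13, L[13]='m', prepend. Next row=LF[13]=6
Reversed output: mommnnmnooonooomomnm$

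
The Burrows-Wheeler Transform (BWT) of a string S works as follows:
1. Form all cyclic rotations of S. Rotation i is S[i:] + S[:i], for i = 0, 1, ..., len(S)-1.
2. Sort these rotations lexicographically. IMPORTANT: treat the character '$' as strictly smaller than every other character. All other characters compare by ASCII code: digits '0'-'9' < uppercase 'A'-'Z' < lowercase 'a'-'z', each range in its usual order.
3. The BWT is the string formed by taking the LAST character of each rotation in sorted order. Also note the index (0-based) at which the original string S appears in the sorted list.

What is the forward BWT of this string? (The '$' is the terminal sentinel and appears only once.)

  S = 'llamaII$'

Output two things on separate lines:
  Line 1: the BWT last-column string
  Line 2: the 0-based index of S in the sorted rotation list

Answer: IIamll$a
6

Derivation:
All 8 rotations (rotation i = S[i:]+S[:i]):
  rot[0] = llamaII$
  rot[1] = lamaII$l
  rot[2] = amaII$ll
  rot[3] = maII$lla
  rot[4] = aII$llam
  rot[5] = II$llama
  rot[6] = I$llamaI
  rot[7] = $llamaII
Sorted (with $ < everything):
  sorted[0] = $llamaII  (last char: 'I')
  sorted[1] = I$llamaI  (last char: 'I')
  sorted[2] = II$llama  (last char: 'a')
  sorted[3] = aII$llam  (last char: 'm')
  sorted[4] = amaII$ll  (last char: 'l')
  sorted[5] = lamaII$l  (last char: 'l')
  sorted[6] = llamaII$  (last char: '$')
  sorted[7] = maII$lla  (last char: 'a')
Last column: IIamll$a
Original string S is at sorted index 6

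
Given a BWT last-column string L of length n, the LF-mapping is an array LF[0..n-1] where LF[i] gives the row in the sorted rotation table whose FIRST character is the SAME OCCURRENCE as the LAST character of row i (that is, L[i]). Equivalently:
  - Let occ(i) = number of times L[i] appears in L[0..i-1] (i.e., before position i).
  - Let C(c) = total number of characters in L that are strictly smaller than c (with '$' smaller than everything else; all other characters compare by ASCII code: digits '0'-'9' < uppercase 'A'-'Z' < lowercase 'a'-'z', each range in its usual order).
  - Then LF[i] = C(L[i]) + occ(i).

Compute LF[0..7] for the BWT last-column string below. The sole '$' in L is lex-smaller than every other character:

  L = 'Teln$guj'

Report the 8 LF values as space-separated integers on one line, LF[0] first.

Char counts: '$':1, 'T':1, 'e':1, 'g':1, 'j':1, 'l':1, 'n':1, 'u':1
C (first-col start): C('$')=0, C('T')=1, C('e')=2, C('g')=3, C('j')=4, C('l')=5, C('n')=6, C('u')=7
L[0]='T': occ=0, LF[0]=C('T')+0=1+0=1
L[1]='e': occ=0, LF[1]=C('e')+0=2+0=2
L[2]='l': occ=0, LF[2]=C('l')+0=5+0=5
L[3]='n': occ=0, LF[3]=C('n')+0=6+0=6
L[4]='$': occ=0, LF[4]=C('$')+0=0+0=0
L[5]='g': occ=0, LF[5]=C('g')+0=3+0=3
L[6]='u': occ=0, LF[6]=C('u')+0=7+0=7
L[7]='j': occ=0, LF[7]=C('j')+0=4+0=4

Answer: 1 2 5 6 0 3 7 4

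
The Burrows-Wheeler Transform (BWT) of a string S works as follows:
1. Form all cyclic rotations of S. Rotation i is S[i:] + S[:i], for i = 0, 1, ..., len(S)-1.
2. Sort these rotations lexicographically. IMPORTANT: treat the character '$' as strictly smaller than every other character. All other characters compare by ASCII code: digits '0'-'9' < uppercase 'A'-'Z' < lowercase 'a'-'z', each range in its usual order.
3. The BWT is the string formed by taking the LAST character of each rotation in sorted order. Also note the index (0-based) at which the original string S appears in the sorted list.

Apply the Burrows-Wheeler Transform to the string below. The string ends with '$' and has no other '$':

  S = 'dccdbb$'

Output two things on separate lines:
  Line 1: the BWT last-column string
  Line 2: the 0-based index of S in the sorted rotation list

Answer: bbddcc$
6

Derivation:
All 7 rotations (rotation i = S[i:]+S[:i]):
  rot[0] = dccdbb$
  rot[1] = ccdbb$d
  rot[2] = cdbb$dc
  rot[3] = dbb$dcc
  rot[4] = bb$dccd
  rot[5] = b$dccdb
  rot[6] = $dccdbb
Sorted (with $ < everything):
  sorted[0] = $dccdbb  (last char: 'b')
  sorted[1] = b$dccdb  (last char: 'b')
  sorted[2] = bb$dccd  (last char: 'd')
  sorted[3] = ccdbb$d  (last char: 'd')
  sorted[4] = cdbb$dc  (last char: 'c')
  sorted[5] = dbb$dcc  (last char: 'c')
  sorted[6] = dccdbb$  (last char: '$')
Last column: bbddcc$
Original string S is at sorted index 6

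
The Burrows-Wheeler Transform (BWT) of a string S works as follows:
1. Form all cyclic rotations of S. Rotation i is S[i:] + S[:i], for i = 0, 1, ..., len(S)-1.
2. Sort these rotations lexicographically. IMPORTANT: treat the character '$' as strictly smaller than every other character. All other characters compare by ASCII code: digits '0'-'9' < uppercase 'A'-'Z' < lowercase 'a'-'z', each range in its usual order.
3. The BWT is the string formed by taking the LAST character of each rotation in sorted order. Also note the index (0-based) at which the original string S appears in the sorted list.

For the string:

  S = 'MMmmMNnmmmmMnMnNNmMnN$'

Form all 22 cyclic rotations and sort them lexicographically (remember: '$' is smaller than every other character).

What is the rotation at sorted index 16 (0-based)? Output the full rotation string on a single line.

Answer: mmmMnMnNNmMnN$MMmmMNnm

Derivation:
All 22 rotations (rotation i = S[i:]+S[:i]):
  rot[0] = MMmmMNnmmmmMnMnNNmMnN$
  rot[1] = MmmMNnmmmmMnMnNNmMnN$M
  rot[2] = mmMNnmmmmMnMnNNmMnN$MM
  rot[3] = mMNnmmmmMnMnNNmMnN$MMm
  rot[4] = MNnmmmmMnMnNNmMnN$MMmm
  rot[5] = NnmmmmMnMnNNmMnN$MMmmM
  rot[6] = nmmmmMnMnNNmMnN$MMmmMN
  rot[7] = mmmmMnMnNNmMnN$MMmmMNn
  rot[8] = mmmMnMnNNmMnN$MMmmMNnm
  rot[9] = mmMnMnNNmMnN$MMmmMNnmm
  rot[10] = mMnMnNNmMnN$MMmmMNnmmm
  rot[11] = MnMnNNmMnN$MMmmMNnmmmm
  rot[12] = nMnNNmMnN$MMmmMNnmmmmM
  rot[13] = MnNNmMnN$MMmmMNnmmmmMn
  rot[14] = nNNmMnN$MMmmMNnmmmmMnM
  rot[15] = NNmMnN$MMmmMNnmmmmMnMn
  rot[16] = NmMnN$MMmmMNnmmmmMnMnN
  rot[17] = mMnN$MMmmMNnmmmmMnMnNN
  rot[18] = MnN$MMmmMNnmmmmMnMnNNm
  rot[19] = nN$MMmmMNnmmmmMnMnNNmM
  rot[20] = N$MMmmMNnmmmmMnMnNNmMn
  rot[21] = $MMmmMNnmmmmMnMnNNmMnN
Sorted (with $ < everything):
  sorted[0] = $MMmmMNnmmmmMnMnNNmMnN
  sorted[1] = MMmmMNnmmmmMnMnNNmMnN$
  sorted[2] = MNnmmmmMnMnNNmMnN$MMmm
  sorted[3] = MmmMNnmmmmMnMnNNmMnN$M
  sorted[4] = MnMnNNmMnN$MMmmMNnmmmm
  sorted[5] = MnN$MMmmMNnmmmmMnMnNNm
  sorted[6] = MnNNmMnN$MMmmMNnmmmmMn
  sorted[7] = N$MMmmMNnmmmmMnMnNNmMn
  sorted[8] = NNmMnN$MMmmMNnmmmmMnMn
  sorted[9] = NmMnN$MMmmMNnmmmmMnMnN
  sorted[10] = NnmmmmMnMnNNmMnN$MMmmM
  sorted[11] = mMNnmmmmMnMnNNmMnN$MMm
  sorted[12] = mMnMnNNmMnN$MMmmMNnmmm
  sorted[13] = mMnN$MMmmMNnmmmmMnMnNN
  sorted[14] = mmMNnmmmmMnMnNNmMnN$MM
  sorted[15] = mmMnMnNNmMnN$MMmmMNnmm
  sorted[16] = mmmMnMnNNmMnN$MMmmMNnm
  sorted[17] = mmmmMnMnNNmMnN$MMmmMNn
  sorted[18] = nMnNNmMnN$MMmmMNnmmmmM
  sorted[19] = nN$MMmmMNnmmmmMnMnNNmM
  sorted[20] = nNNmMnN$MMmmMNnmmmmMnM
  sorted[21] = nmmmmMnMnNNmMnN$MMmmMN
sorted[16] = mmmMnMnNNmMnN$MMmmMNnm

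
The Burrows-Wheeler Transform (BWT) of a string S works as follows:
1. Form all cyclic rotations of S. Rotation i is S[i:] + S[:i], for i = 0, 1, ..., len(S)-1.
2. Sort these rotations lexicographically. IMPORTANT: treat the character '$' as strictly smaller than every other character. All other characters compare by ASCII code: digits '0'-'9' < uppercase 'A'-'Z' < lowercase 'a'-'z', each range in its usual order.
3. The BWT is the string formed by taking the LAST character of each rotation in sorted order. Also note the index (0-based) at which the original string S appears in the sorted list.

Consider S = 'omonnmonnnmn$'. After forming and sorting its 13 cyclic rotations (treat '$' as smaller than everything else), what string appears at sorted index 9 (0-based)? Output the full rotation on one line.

All 13 rotations (rotation i = S[i:]+S[:i]):
  rot[0] = omonnmonnnmn$
  rot[1] = monnmonnnmn$o
  rot[2] = onnmonnnmn$om
  rot[3] = nnmonnnmn$omo
  rot[4] = nmonnnmn$omon
  rot[5] = monnnmn$omonn
  rot[6] = onnnmn$omonnm
  rot[7] = nnnmn$omonnmo
  rot[8] = nnmn$omonnmon
  rot[9] = nmn$omonnmonn
  rot[10] = mn$omonnmonnn
  rot[11] = n$omonnmonnnm
  rot[12] = $omonnmonnnmn
Sorted (with $ < everything):
  sorted[0] = $omonnmonnnmn
  sorted[1] = mn$omonnmonnn
  sorted[2] = monnmonnnmn$o
  sorted[3] = monnnmn$omonn
  sorted[4] = n$omonnmonnnm
  sorted[5] = nmn$omonnmonn
  sorted[6] = nmonnnmn$omon
  sorted[7] = nnmn$omonnmon
  sorted[8] = nnmonnnmn$omo
  sorted[9] = nnnmn$omonnmo
  sorted[10] = omonnmonnnmn$
  sorted[11] = onnmonnnmn$om
  sorted[12] = onnnmn$omonnm
sorted[9] = nnnmn$omonnmo

Answer: nnnmn$omonnmo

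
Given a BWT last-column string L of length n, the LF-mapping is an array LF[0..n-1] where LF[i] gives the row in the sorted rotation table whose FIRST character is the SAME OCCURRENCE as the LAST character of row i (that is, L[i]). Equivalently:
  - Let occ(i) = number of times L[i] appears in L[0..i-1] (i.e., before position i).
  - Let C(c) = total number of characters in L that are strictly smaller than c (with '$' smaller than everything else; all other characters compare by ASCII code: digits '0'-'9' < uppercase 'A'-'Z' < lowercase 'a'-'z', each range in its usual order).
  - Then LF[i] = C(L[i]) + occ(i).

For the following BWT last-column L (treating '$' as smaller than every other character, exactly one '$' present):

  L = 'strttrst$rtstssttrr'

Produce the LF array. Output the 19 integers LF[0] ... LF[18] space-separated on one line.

Char counts: '$':1, 'r':5, 's':5, 't':8
C (first-col start): C('$')=0, C('r')=1, C('s')=6, C('t')=11
L[0]='s': occ=0, LF[0]=C('s')+0=6+0=6
L[1]='t': occ=0, LF[1]=C('t')+0=11+0=11
L[2]='r': occ=0, LF[2]=C('r')+0=1+0=1
L[3]='t': occ=1, LF[3]=C('t')+1=11+1=12
L[4]='t': occ=2, LF[4]=C('t')+2=11+2=13
L[5]='r': occ=1, LF[5]=C('r')+1=1+1=2
L[6]='s': occ=1, LF[6]=C('s')+1=6+1=7
L[7]='t': occ=3, LF[7]=C('t')+3=11+3=14
L[8]='$': occ=0, LF[8]=C('$')+0=0+0=0
L[9]='r': occ=2, LF[9]=C('r')+2=1+2=3
L[10]='t': occ=4, LF[10]=C('t')+4=11+4=15
L[11]='s': occ=2, LF[11]=C('s')+2=6+2=8
L[12]='t': occ=5, LF[12]=C('t')+5=11+5=16
L[13]='s': occ=3, LF[13]=C('s')+3=6+3=9
L[14]='s': occ=4, LF[14]=C('s')+4=6+4=10
L[15]='t': occ=6, LF[15]=C('t')+6=11+6=17
L[16]='t': occ=7, LF[16]=C('t')+7=11+7=18
L[17]='r': occ=3, LF[17]=C('r')+3=1+3=4
L[18]='r': occ=4, LF[18]=C('r')+4=1+4=5

Answer: 6 11 1 12 13 2 7 14 0 3 15 8 16 9 10 17 18 4 5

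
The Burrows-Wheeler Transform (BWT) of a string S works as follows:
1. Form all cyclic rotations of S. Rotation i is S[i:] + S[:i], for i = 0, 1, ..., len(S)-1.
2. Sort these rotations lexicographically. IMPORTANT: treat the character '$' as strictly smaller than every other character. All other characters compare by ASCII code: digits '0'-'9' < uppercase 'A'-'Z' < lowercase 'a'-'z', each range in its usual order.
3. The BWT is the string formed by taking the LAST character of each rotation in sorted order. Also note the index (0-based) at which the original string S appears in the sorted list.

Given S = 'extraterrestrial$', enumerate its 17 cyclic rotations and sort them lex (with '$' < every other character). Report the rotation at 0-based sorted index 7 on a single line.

All 17 rotations (rotation i = S[i:]+S[:i]):
  rot[0] = extraterrestrial$
  rot[1] = xtraterrestrial$e
  rot[2] = traterrestrial$ex
  rot[3] = raterrestrial$ext
  rot[4] = aterrestrial$extr
  rot[5] = terrestrial$extra
  rot[6] = errestrial$extrat
  rot[7] = rrestrial$extrate
  rot[8] = restrial$extrater
  rot[9] = estrial$extraterr
  rot[10] = strial$extraterre
  rot[11] = trial$extraterres
  rot[12] = rial$extraterrest
  rot[13] = ial$extraterrestr
  rot[14] = al$extraterrestri
  rot[15] = l$extraterrestria
  rot[16] = $extraterrestrial
Sorted (with $ < everything):
  sorted[0] = $extraterrestrial
  sorted[1] = al$extraterrestri
  sorted[2] = aterrestrial$extr
  sorted[3] = errestrial$extrat
  sorted[4] = estrial$extraterr
  sorted[5] = extraterrestrial$
  sorted[6] = ial$extraterrestr
  sorted[7] = l$extraterrestria
  sorted[8] = raterrestrial$ext
  sorted[9] = restrial$extrater
  sorted[10] = rial$extraterrest
  sorted[11] = rrestrial$extrate
  sorted[12] = strial$extraterre
  sorted[13] = terrestrial$extra
  sorted[14] = traterrestrial$ex
  sorted[15] = trial$extraterres
  sorted[16] = xtraterrestrial$e
sorted[7] = l$extraterrestria

Answer: l$extraterrestria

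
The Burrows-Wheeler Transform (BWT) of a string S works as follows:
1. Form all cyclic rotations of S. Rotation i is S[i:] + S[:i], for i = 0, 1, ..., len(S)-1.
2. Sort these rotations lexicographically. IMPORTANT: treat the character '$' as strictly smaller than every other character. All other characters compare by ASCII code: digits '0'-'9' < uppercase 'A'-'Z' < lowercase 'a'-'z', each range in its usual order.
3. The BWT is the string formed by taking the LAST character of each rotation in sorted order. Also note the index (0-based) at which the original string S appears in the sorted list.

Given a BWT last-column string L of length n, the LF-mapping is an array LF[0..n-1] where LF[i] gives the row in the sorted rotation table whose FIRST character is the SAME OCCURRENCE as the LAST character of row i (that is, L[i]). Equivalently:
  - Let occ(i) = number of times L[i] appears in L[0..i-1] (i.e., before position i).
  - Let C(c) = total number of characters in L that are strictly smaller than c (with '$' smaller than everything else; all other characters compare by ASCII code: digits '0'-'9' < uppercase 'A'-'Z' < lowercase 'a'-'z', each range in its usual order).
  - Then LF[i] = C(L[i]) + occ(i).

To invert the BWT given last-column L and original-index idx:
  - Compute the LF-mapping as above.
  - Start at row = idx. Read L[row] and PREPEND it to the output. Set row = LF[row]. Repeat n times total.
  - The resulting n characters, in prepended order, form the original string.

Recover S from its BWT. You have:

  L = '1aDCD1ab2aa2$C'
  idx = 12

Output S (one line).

Answer: aaCbD1C2D2aa1$

Derivation:
LF mapping: 1 9 7 5 8 2 10 13 3 11 12 4 0 6
Walk LF starting at row 12, prepending L[row]:
  step 1: row=12, L[12]='$', prepend. Next row=LF[12]=0
  step 2: row=0, L[0]='1', prepend. Next row=LF[0]=1
  step 3: row=1, L[1]='a', prepend. Next row=LF[1]=9
  step 4: row=9, L[9]='a', prepend. Next row=LF[9]=11
  step 5: row=11, L[11]='2', prepend. Next row=LF[11]=4
  step 6: row=4, L[4]='D', prepend. Next row=LF[4]=8
  step 7: row=8, L[8]='2', prepend. Next row=LF[8]=3
  step 8: row=3, L[3]='C', prepend. Next row=LF[3]=5
  step 9: row=5, L[5]='1', prepend. Next row=LF[5]=2
  step 10: row=2, L[2]='D', prepend. Next row=LF[2]=7
  step 11: row=7, L[7]='b', prepend. Next row=LF[7]=13
  step 12: row=13, L[13]='C', prepend. Next row=LF[13]=6
  step 13: row=6, L[6]='a', prepend. Next row=LF[6]=10
  step 14: row=10, L[10]='a', prepend. Next row=LF[10]=12
Reversed output: aaCbD1C2D2aa1$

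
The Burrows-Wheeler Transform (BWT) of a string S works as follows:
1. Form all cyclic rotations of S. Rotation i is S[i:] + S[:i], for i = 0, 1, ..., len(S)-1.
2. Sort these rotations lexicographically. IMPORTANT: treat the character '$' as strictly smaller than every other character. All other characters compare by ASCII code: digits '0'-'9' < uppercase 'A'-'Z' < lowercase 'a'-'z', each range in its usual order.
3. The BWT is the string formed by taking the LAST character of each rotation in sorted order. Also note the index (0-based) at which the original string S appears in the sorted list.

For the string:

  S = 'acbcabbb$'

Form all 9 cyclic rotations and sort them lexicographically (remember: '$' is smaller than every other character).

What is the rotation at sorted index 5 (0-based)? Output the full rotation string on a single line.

All 9 rotations (rotation i = S[i:]+S[:i]):
  rot[0] = acbcabbb$
  rot[1] = cbcabbb$a
  rot[2] = bcabbb$ac
  rot[3] = cabbb$acb
  rot[4] = abbb$acbc
  rot[5] = bbb$acbca
  rot[6] = bb$acbcab
  rot[7] = b$acbcabb
  rot[8] = $acbcabbb
Sorted (with $ < everything):
  sorted[0] = $acbcabbb
  sorted[1] = abbb$acbc
  sorted[2] = acbcabbb$
  sorted[3] = b$acbcabb
  sorted[4] = bb$acbcab
  sorted[5] = bbb$acbca
  sorted[6] = bcabbb$ac
  sorted[7] = cabbb$acb
  sorted[8] = cbcabbb$a
sorted[5] = bbb$acbca

Answer: bbb$acbca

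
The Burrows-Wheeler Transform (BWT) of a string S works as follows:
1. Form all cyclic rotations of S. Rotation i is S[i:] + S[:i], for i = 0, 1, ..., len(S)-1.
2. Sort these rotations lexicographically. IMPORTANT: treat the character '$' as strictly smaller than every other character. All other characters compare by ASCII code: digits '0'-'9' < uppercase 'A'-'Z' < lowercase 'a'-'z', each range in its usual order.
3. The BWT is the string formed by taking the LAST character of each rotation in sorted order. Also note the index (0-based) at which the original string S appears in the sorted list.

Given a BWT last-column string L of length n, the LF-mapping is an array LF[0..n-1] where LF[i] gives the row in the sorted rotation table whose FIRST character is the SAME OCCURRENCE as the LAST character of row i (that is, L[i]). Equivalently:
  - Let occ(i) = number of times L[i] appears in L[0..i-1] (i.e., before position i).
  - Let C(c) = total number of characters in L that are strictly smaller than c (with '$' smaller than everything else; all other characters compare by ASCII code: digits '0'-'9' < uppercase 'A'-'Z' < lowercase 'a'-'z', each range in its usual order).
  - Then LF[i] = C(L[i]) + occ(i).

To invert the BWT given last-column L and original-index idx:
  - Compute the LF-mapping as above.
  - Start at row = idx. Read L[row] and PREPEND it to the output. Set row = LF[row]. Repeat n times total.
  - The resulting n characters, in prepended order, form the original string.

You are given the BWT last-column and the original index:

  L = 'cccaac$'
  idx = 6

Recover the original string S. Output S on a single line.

Answer: ccacac$

Derivation:
LF mapping: 3 4 5 1 2 6 0
Walk LF starting at row 6, prepending L[row]:
  step 1: row=6, L[6]='$', prepend. Next row=LF[6]=0
  step 2: row=0, L[0]='c', prepend. Next row=LF[0]=3
  step 3: row=3, L[3]='a', prepend. Next row=LF[3]=1
  step 4: row=1, L[1]='c', prepend. Next row=LF[1]=4
  step 5: row=4, L[4]='a', prepend. Next row=LF[4]=2
  step 6: row=2, L[2]='c', prepend. Next row=LF[2]=5
  step 7: row=5, L[5]='c', prepend. Next row=LF[5]=6
Reversed output: ccacac$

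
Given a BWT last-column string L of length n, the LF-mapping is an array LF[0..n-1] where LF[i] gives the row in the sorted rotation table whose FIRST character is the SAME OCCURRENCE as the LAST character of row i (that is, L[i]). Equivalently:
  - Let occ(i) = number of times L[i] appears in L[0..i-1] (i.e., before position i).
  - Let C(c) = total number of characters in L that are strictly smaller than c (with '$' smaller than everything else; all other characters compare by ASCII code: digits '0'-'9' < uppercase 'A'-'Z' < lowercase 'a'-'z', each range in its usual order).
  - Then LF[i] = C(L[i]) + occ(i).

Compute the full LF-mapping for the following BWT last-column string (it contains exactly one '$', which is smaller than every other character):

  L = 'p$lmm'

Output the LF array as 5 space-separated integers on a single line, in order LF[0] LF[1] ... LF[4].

Char counts: '$':1, 'l':1, 'm':2, 'p':1
C (first-col start): C('$')=0, C('l')=1, C('m')=2, C('p')=4
L[0]='p': occ=0, LF[0]=C('p')+0=4+0=4
L[1]='$': occ=0, LF[1]=C('$')+0=0+0=0
L[2]='l': occ=0, LF[2]=C('l')+0=1+0=1
L[3]='m': occ=0, LF[3]=C('m')+0=2+0=2
L[4]='m': occ=1, LF[4]=C('m')+1=2+1=3

Answer: 4 0 1 2 3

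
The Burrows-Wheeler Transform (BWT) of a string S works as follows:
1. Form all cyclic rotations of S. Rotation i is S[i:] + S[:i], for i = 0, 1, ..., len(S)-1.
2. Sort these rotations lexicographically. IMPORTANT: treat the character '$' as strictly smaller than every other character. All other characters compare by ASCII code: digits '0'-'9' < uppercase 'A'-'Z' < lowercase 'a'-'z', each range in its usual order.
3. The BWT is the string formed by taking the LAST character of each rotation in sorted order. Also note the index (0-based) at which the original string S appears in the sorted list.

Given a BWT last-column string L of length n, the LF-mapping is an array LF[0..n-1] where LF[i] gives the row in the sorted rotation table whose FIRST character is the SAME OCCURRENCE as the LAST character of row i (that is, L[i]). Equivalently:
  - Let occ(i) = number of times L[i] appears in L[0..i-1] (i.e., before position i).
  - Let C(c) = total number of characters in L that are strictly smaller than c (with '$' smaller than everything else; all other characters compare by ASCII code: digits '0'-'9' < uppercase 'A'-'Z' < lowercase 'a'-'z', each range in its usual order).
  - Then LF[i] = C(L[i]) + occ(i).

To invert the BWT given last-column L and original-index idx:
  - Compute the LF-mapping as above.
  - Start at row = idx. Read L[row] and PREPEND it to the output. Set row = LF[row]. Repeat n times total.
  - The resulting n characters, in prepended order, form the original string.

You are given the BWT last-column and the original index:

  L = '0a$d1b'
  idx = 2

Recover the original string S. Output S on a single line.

Answer: 1bda0$

Derivation:
LF mapping: 1 3 0 5 2 4
Walk LF starting at row 2, prepending L[row]:
  step 1: row=2, L[2]='$', prepend. Next row=LF[2]=0
  step 2: row=0, L[0]='0', prepend. Next row=LF[0]=1
  step 3: row=1, L[1]='a', prepend. Next row=LF[1]=3
  step 4: row=3, L[3]='d', prepend. Next row=LF[3]=5
  step 5: row=5, L[5]='b', prepend. Next row=LF[5]=4
  step 6: row=4, L[4]='1', prepend. Next row=LF[4]=2
Reversed output: 1bda0$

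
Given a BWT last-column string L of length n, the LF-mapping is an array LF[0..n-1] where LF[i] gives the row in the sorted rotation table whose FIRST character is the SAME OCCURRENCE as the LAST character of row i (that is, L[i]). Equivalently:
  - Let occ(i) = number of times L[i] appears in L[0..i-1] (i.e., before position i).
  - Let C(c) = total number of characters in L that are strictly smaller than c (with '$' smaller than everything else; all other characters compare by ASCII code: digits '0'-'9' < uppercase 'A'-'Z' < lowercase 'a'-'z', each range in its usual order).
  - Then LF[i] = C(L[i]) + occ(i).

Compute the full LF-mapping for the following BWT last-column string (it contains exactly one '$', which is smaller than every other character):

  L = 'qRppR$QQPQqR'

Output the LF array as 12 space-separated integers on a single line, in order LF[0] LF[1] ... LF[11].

Char counts: '$':1, 'P':1, 'Q':3, 'R':3, 'p':2, 'q':2
C (first-col start): C('$')=0, C('P')=1, C('Q')=2, C('R')=5, C('p')=8, C('q')=10
L[0]='q': occ=0, LF[0]=C('q')+0=10+0=10
L[1]='R': occ=0, LF[1]=C('R')+0=5+0=5
L[2]='p': occ=0, LF[2]=C('p')+0=8+0=8
L[3]='p': occ=1, LF[3]=C('p')+1=8+1=9
L[4]='R': occ=1, LF[4]=C('R')+1=5+1=6
L[5]='$': occ=0, LF[5]=C('$')+0=0+0=0
L[6]='Q': occ=0, LF[6]=C('Q')+0=2+0=2
L[7]='Q': occ=1, LF[7]=C('Q')+1=2+1=3
L[8]='P': occ=0, LF[8]=C('P')+0=1+0=1
L[9]='Q': occ=2, LF[9]=C('Q')+2=2+2=4
L[10]='q': occ=1, LF[10]=C('q')+1=10+1=11
L[11]='R': occ=2, LF[11]=C('R')+2=5+2=7

Answer: 10 5 8 9 6 0 2 3 1 4 11 7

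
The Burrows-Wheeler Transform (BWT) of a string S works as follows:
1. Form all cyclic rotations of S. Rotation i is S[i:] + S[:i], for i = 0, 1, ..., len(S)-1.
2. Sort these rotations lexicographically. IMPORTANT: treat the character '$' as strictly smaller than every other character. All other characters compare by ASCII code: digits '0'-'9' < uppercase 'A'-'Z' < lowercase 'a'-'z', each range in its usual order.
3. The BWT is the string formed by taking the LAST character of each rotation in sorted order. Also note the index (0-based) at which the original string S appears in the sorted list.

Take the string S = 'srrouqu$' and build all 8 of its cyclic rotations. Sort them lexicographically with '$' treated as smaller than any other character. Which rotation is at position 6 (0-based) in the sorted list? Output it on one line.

Answer: u$srrouq

Derivation:
All 8 rotations (rotation i = S[i:]+S[:i]):
  rot[0] = srrouqu$
  rot[1] = rrouqu$s
  rot[2] = rouqu$sr
  rot[3] = ouqu$srr
  rot[4] = uqu$srro
  rot[5] = qu$srrou
  rot[6] = u$srrouq
  rot[7] = $srrouqu
Sorted (with $ < everything):
  sorted[0] = $srrouqu
  sorted[1] = ouqu$srr
  sorted[2] = qu$srrou
  sorted[3] = rouqu$sr
  sorted[4] = rrouqu$s
  sorted[5] = srrouqu$
  sorted[6] = u$srrouq
  sorted[7] = uqu$srro
sorted[6] = u$srrouq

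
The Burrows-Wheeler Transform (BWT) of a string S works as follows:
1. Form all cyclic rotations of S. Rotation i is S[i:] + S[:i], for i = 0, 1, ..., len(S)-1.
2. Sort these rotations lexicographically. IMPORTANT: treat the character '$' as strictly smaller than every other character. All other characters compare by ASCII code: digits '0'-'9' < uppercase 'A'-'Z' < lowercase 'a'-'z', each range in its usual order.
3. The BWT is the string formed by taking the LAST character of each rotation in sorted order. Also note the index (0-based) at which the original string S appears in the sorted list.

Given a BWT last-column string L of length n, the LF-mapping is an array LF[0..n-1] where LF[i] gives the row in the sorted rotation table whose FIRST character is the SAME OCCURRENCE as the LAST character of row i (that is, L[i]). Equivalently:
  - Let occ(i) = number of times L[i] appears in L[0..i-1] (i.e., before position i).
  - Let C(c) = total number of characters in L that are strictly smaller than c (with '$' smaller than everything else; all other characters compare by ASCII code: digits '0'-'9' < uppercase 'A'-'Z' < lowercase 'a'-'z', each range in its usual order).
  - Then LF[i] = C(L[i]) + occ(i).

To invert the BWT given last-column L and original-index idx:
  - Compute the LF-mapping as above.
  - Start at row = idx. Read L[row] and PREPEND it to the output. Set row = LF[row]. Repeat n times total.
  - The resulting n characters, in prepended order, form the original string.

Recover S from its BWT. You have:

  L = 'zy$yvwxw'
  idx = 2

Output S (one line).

LF mapping: 7 5 0 6 1 2 4 3
Walk LF starting at row 2, prepending L[row]:
  step 1: row=2, L[2]='$', prepend. Next row=LF[2]=0
  step 2: row=0, L[0]='z', prepend. Next row=LF[0]=7
  step 3: row=7, L[7]='w', prepend. Next row=LF[7]=3
  step 4: row=3, L[3]='y', prepend. Next row=LF[3]=6
  step 5: row=6, L[6]='x', prepend. Next row=LF[6]=4
  step 6: row=4, L[4]='v', prepend. Next row=LF[4]=1
  step 7: row=1, L[1]='y', prepend. Next row=LF[1]=5
  step 8: row=5, L[5]='w', prepend. Next row=LF[5]=2
Reversed output: wyvxywz$

Answer: wyvxywz$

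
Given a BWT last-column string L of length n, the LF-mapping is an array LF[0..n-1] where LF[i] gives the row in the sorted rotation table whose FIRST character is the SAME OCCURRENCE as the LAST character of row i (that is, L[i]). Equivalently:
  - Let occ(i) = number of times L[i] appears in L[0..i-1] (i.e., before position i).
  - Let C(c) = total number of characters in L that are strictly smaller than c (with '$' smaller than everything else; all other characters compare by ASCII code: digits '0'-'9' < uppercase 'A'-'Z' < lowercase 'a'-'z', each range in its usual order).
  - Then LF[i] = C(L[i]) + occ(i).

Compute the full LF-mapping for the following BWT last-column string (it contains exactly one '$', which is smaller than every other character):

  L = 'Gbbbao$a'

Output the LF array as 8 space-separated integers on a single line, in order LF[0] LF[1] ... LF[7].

Answer: 1 4 5 6 2 7 0 3

Derivation:
Char counts: '$':1, 'G':1, 'a':2, 'b':3, 'o':1
C (first-col start): C('$')=0, C('G')=1, C('a')=2, C('b')=4, C('o')=7
L[0]='G': occ=0, LF[0]=C('G')+0=1+0=1
L[1]='b': occ=0, LF[1]=C('b')+0=4+0=4
L[2]='b': occ=1, LF[2]=C('b')+1=4+1=5
L[3]='b': occ=2, LF[3]=C('b')+2=4+2=6
L[4]='a': occ=0, LF[4]=C('a')+0=2+0=2
L[5]='o': occ=0, LF[5]=C('o')+0=7+0=7
L[6]='$': occ=0, LF[6]=C('$')+0=0+0=0
L[7]='a': occ=1, LF[7]=C('a')+1=2+1=3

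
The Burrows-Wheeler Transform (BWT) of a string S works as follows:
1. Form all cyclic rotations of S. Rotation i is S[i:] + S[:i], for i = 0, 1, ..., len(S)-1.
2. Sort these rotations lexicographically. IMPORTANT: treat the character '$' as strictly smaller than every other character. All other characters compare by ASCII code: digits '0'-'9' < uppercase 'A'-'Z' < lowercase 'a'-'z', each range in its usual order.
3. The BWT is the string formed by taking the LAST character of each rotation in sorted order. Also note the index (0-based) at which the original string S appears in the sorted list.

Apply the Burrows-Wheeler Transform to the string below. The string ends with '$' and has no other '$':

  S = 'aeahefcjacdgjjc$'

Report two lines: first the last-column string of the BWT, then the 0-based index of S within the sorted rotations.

All 16 rotations (rotation i = S[i:]+S[:i]):
  rot[0] = aeahefcjacdgjjc$
  rot[1] = eahefcjacdgjjc$a
  rot[2] = ahefcjacdgjjc$ae
  rot[3] = hefcjacdgjjc$aea
  rot[4] = efcjacdgjjc$aeah
  rot[5] = fcjacdgjjc$aeahe
  rot[6] = cjacdgjjc$aeahef
  rot[7] = jacdgjjc$aeahefc
  rot[8] = acdgjjc$aeahefcj
  rot[9] = cdgjjc$aeahefcja
  rot[10] = dgjjc$aeahefcjac
  rot[11] = gjjc$aeahefcjacd
  rot[12] = jjc$aeahefcjacdg
  rot[13] = jc$aeahefcjacdgj
  rot[14] = c$aeahefcjacdgjj
  rot[15] = $aeahefcjacdgjjc
Sorted (with $ < everything):
  sorted[0] = $aeahefcjacdgjjc  (last char: 'c')
  sorted[1] = acdgjjc$aeahefcj  (last char: 'j')
  sorted[2] = aeahefcjacdgjjc$  (last char: '$')
  sorted[3] = ahefcjacdgjjc$ae  (last char: 'e')
  sorted[4] = c$aeahefcjacdgjj  (last char: 'j')
  sorted[5] = cdgjjc$aeahefcja  (last char: 'a')
  sorted[6] = cjacdgjjc$aeahef  (last char: 'f')
  sorted[7] = dgjjc$aeahefcjac  (last char: 'c')
  sorted[8] = eahefcjacdgjjc$a  (last char: 'a')
  sorted[9] = efcjacdgjjc$aeah  (last char: 'h')
  sorted[10] = fcjacdgjjc$aeahe  (last char: 'e')
  sorted[11] = gjjc$aeahefcjacd  (last char: 'd')
  sorted[12] = hefcjacdgjjc$aea  (last char: 'a')
  sorted[13] = jacdgjjc$aeahefc  (last char: 'c')
  sorted[14] = jc$aeahefcjacdgj  (last char: 'j')
  sorted[15] = jjc$aeahefcjacdg  (last char: 'g')
Last column: cj$ejafcahedacjg
Original string S is at sorted index 2

Answer: cj$ejafcahedacjg
2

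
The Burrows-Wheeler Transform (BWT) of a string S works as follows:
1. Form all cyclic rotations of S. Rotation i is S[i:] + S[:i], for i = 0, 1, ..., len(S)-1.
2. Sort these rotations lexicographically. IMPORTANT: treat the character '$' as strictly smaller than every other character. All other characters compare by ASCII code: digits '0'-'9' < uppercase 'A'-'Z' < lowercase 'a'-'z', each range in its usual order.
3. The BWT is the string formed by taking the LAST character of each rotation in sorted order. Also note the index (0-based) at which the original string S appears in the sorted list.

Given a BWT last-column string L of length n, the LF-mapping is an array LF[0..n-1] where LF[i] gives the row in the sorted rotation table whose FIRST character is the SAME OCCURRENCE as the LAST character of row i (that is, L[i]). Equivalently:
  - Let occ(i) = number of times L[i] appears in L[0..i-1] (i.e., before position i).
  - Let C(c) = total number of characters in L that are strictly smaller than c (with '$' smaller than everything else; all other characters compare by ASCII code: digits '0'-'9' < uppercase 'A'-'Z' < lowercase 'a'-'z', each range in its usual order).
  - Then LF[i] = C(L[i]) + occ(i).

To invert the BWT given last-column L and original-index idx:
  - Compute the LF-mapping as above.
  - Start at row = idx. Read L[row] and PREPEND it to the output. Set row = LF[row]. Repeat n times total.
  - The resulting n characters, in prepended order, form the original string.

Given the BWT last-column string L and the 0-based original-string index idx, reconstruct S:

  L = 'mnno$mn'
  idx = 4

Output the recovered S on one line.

LF mapping: 1 3 4 6 0 2 5
Walk LF starting at row 4, prepending L[row]:
  step 1: row=4, L[4]='$', prepend. Next row=LF[4]=0
  step 2: row=0, L[0]='m', prepend. Next row=LF[0]=1
  step 3: row=1, L[1]='n', prepend. Next row=LF[1]=3
  step 4: row=3, L[3]='o', prepend. Next row=LF[3]=6
  step 5: row=6, L[6]='n', prepend. Next row=LF[6]=5
  step 6: row=5, L[5]='m', prepend. Next row=LF[5]=2
  step 7: row=2, L[2]='n', prepend. Next row=LF[2]=4
Reversed output: nmnonm$

Answer: nmnonm$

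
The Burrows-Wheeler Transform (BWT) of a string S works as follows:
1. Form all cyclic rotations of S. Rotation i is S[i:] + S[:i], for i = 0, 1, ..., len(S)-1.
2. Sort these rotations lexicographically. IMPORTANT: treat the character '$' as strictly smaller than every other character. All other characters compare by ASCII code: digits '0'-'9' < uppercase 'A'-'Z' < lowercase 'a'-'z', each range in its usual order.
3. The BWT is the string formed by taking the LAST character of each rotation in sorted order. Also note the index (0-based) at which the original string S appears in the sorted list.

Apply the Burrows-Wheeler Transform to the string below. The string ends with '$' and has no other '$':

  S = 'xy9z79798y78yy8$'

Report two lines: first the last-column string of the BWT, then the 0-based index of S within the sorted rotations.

All 16 rotations (rotation i = S[i:]+S[:i]):
  rot[0] = xy9z79798y78yy8$
  rot[1] = y9z79798y78yy8$x
  rot[2] = 9z79798y78yy8$xy
  rot[3] = z79798y78yy8$xy9
  rot[4] = 79798y78yy8$xy9z
  rot[5] = 9798y78yy8$xy9z7
  rot[6] = 798y78yy8$xy9z79
  rot[7] = 98y78yy8$xy9z797
  rot[8] = 8y78yy8$xy9z7979
  rot[9] = y78yy8$xy9z79798
  rot[10] = 78yy8$xy9z79798y
  rot[11] = 8yy8$xy9z79798y7
  rot[12] = yy8$xy9z79798y78
  rot[13] = y8$xy9z79798y78y
  rot[14] = 8$xy9z79798y78yy
  rot[15] = $xy9z79798y78yy8
Sorted (with $ < everything):
  sorted[0] = $xy9z79798y78yy8  (last char: '8')
  sorted[1] = 78yy8$xy9z79798y  (last char: 'y')
  sorted[2] = 79798y78yy8$xy9z  (last char: 'z')
  sorted[3] = 798y78yy8$xy9z79  (last char: '9')
  sorted[4] = 8$xy9z79798y78yy  (last char: 'y')
  sorted[5] = 8y78yy8$xy9z7979  (last char: '9')
  sorted[6] = 8yy8$xy9z79798y7  (last char: '7')
  sorted[7] = 9798y78yy8$xy9z7  (last char: '7')
  sorted[8] = 98y78yy8$xy9z797  (last char: '7')
  sorted[9] = 9z79798y78yy8$xy  (last char: 'y')
  sorted[10] = xy9z79798y78yy8$  (last char: '$')
  sorted[11] = y78yy8$xy9z79798  (last char: '8')
  sorted[12] = y8$xy9z79798y78y  (last char: 'y')
  sorted[13] = y9z79798y78yy8$x  (last char: 'x')
  sorted[14] = yy8$xy9z79798y78  (last char: '8')
  sorted[15] = z79798y78yy8$xy9  (last char: '9')
Last column: 8yz9y9777y$8yx89
Original string S is at sorted index 10

Answer: 8yz9y9777y$8yx89
10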